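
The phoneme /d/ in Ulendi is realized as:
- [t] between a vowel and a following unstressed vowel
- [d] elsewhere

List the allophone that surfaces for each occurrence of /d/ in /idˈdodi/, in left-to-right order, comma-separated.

[d], [d], [t]

Occurrence 1 (position 2): no conditioning environment matches → elsewhere allophone [d].
Occurrence 2 (position 3): no conditioning environment matches → elsewhere allophone [d].
Occurrence 3 (position 5): between a vowel and a following unstressed vowel → [t].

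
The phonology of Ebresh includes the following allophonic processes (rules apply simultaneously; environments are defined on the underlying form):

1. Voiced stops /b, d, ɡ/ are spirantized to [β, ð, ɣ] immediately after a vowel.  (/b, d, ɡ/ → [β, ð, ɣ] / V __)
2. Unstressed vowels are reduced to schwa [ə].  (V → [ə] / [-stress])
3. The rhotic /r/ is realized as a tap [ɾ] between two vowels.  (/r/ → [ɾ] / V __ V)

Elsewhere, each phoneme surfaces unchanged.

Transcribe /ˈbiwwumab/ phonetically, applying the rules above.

/b/ (word-initial) fails the environment for rule 1, so it stays [b].
/i/ — between /b/ and /w/; rule 2 does not apply here → [i].
/w/ (between /i/ and /w/): no rule targets it → [w].
/w/ (between /w/ and /u/): no rule targets it → [w].
/u/ — between /w/ and /m/, in an unstressed syllable — surfaces as [ə] (rule 2).
/m/ (between /u/ and /a/) is unaffected → [m].
/a/ — between /m/ and /b/, in an unstressed syllable — surfaces as [ə] (rule 2).
/b/ (word-final) occurs immediately after a vowel → [β] by rule 1.

[ˈbiwwəməβ]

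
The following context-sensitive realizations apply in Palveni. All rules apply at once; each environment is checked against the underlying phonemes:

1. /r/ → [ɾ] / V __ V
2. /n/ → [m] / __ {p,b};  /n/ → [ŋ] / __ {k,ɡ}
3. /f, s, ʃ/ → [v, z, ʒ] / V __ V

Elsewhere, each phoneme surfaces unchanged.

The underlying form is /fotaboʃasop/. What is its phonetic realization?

/f/ — word-initial; rule 3 does not apply here → [f].
/o/ (between /f/ and /t/) is unaffected → [o].
/t/ (between /o/ and /a/) is unaffected → [t].
/a/ stays [a].
/b/ (between /a/ and /o/): no rule targets it → [b].
/o/ (between /b/ and /ʃ/): no rule targets it → [o].
/ʃ/ — between /o/ and /a/, between two vowels — surfaces as [ʒ] (rule 3).
/a/ stays [a].
/s/ (between /a/ and /o/) occurs between two vowels → [z] by rule 3.
/o/ — not in any rule's target class → [o].
/p/ — not in any rule's target class → [p].

[fotaboʒazop]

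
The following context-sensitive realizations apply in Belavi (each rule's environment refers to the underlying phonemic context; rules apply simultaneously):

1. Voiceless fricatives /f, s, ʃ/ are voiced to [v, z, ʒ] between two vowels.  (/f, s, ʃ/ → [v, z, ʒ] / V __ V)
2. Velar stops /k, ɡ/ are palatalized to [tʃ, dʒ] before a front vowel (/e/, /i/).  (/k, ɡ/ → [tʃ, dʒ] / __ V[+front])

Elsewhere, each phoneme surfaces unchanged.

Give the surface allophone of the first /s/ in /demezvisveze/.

/s/ (between /i/ and /v/): rule 1 targets it, but not between two vowels → unchanged [s].

[s]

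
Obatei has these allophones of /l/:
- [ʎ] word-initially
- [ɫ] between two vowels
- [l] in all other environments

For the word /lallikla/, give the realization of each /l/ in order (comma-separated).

Occurrence 1 (position 1): word-initially → [ʎ].
Occurrence 2 (position 3): no conditioning environment matches → elsewhere allophone [l].
Occurrence 3 (position 4): no conditioning environment matches → elsewhere allophone [l].
Occurrence 4 (position 7): no conditioning environment matches → elsewhere allophone [l].

[ʎ], [l], [l], [l]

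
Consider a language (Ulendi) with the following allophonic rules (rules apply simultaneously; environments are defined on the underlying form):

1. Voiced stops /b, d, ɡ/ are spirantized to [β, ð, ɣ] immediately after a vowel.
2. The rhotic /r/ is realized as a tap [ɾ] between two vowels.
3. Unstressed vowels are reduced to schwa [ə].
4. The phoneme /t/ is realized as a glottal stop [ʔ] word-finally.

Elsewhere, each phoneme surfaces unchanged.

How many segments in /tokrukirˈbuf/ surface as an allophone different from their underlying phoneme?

Segments that undergo a rule: /o/ → [ə] (rule 3); /u/ → [ə] (rule 3); /i/ → [ə] (rule 3).
All other segments surface unchanged.

3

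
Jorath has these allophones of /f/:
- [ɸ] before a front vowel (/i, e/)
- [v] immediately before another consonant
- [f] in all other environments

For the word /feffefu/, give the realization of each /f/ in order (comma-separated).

[ɸ], [v], [ɸ], [f]

Occurrence 1 (position 1): before a front vowel (/i, e/) → [ɸ].
Occurrence 2 (position 3): immediately before another consonant → [v].
Occurrence 3 (position 4): before a front vowel (/i, e/) → [ɸ].
Occurrence 4 (position 6): no conditioning environment matches → elsewhere allophone [f].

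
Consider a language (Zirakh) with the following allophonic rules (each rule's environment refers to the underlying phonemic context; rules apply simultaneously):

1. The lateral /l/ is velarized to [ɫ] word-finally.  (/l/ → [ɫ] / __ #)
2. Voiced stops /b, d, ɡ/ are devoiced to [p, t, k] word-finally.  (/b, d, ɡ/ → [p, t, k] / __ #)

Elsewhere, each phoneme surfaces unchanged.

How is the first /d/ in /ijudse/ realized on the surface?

[d]

/d/ — between /u/ and /s/; rule 2 does not apply here → [d].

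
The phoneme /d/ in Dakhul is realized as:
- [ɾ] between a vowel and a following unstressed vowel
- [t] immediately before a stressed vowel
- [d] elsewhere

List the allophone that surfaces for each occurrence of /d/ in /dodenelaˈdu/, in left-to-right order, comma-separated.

[d], [ɾ], [t]

Occurrence 1 (position 1): no conditioning environment matches → elsewhere allophone [d].
Occurrence 2 (position 3): between a vowel and a following unstressed vowel → [ɾ].
Occurrence 3 (position 9): immediately before a stressed vowel → [t].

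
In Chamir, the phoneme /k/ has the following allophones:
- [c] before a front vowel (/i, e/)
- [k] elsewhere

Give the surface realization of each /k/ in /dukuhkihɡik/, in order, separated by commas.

Occurrence 1 (position 3): no conditioning environment matches → elsewhere allophone [k].
Occurrence 2 (position 6): before a front vowel → [c].
Occurrence 3 (position 11): no conditioning environment matches → elsewhere allophone [k].

[k], [c], [k]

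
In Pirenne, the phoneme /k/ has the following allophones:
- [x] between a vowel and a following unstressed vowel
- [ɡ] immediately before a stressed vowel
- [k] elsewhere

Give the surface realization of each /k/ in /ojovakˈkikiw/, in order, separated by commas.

Occurrence 1 (position 6): no conditioning environment matches → elsewhere allophone [k].
Occurrence 2 (position 7): immediately before a stressed vowel → [ɡ].
Occurrence 3 (position 9): between a vowel and a following unstressed vowel → [x].

[k], [ɡ], [x]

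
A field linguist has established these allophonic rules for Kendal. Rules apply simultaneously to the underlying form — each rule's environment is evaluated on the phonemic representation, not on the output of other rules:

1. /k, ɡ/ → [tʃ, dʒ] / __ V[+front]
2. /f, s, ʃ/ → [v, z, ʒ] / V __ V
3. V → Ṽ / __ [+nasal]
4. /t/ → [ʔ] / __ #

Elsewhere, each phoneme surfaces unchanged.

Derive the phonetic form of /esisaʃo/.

/e/ (word-initial) fails the environment for rule 3, so it stays [e].
/s/ — between /e/ and /i/, between two vowels — surfaces as [z] (rule 2).
/i/ (between /s/ and /s/) is in the target of rule 3 but the environment (before a nasal consonant) is not met → [i].
/s/ (between /i/ and /a/): between two vowels, so rule 2 applies → [z].
/a/ (between /s/ and /ʃ/): rule 3 targets it, but not before a nasal consonant → unchanged [a].
Rule 2 applies to /ʃ/ (between /a/ and /o/: between two vowels) → [ʒ].
/o/ (word-final) is in the target of rule 3 but the environment (before a nasal consonant) is not met → [o].

[ezizaʒo]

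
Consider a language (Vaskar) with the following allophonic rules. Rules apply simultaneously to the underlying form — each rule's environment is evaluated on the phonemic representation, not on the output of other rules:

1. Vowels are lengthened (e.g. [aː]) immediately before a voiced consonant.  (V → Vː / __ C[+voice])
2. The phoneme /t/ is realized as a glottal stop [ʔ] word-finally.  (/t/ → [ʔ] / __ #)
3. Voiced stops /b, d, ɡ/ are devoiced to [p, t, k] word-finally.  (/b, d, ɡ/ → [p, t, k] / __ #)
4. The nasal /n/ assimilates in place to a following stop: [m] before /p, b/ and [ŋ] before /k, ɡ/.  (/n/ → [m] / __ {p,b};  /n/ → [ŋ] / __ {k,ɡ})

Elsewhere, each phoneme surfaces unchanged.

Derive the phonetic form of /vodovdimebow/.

[voːdoːvdiːmeːboːw]

/v/ (word-initial): no rule targets it → [v].
/o/ (between /v/ and /d/): before a voiced consonant, so rule 1 applies → [oː].
/d/ (between /o/ and /o/) is in the target of rule 3 but the environment (word-finally) is not met → [d].
/o/ (between /d/ and /v/) occurs before a voiced consonant → [oː] by rule 1.
/v/ stays [v].
/d/ (between /v/ and /i/): rule 3 targets it, but not word-finally → unchanged [d].
/i/ (between /d/ and /m/) occurs before a voiced consonant → [iː] by rule 1.
/m/ stays [m].
/e/ (between /m/ and /b/) occurs before a voiced consonant → [eː] by rule 1.
/b/ (between /e/ and /o/) is in the target of rule 3 but the environment (word-finally) is not met → [b].
/o/ (between /b/ and /w/): before a voiced consonant, so rule 1 applies → [oː].
/w/ (word-final): no rule targets it → [w].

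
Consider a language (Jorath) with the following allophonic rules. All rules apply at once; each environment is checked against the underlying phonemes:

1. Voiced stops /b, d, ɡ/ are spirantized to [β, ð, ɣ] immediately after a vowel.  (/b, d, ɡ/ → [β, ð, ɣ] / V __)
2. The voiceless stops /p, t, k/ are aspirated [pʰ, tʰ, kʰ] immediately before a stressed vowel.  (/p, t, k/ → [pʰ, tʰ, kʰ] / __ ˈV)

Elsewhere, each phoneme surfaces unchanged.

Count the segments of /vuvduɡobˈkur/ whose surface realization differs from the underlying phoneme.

3

Segments that undergo a rule: /ɡ/ → [ɣ] (rule 1); /b/ → [β] (rule 1); /k/ → [kʰ] (rule 2).
All other segments surface unchanged.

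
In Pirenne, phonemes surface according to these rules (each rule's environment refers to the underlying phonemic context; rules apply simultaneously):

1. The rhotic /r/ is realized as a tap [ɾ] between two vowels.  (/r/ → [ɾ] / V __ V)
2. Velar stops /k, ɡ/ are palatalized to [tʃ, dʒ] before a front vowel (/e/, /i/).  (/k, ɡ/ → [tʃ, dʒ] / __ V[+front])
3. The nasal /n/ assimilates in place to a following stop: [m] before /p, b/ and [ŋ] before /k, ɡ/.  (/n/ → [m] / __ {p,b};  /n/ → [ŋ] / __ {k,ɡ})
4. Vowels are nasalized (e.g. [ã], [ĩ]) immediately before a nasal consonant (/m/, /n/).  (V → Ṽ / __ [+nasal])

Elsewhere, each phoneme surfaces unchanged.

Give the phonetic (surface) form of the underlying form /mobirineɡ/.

[mobiɾĩneɡ]

/m/ stays [m].
/o/ — between /m/ and /b/; rule 4 does not apply here → [o].
/b/ stays [b].
/i/ (between /b/ and /r/) is in the target of rule 4 but the environment (before a nasal consonant) is not met → [i].
/r/ — between /i/ and /i/, between two vowels — surfaces as [ɾ] (rule 1).
Rule 4 applies to /i/ (between /r/ and /n/: before a nasal consonant) → [ĩ].
/n/ (between /i/ and /e/): rule 3 targets it, but not before a labial or velar stop → unchanged [n].
/e/ — between /n/ and /ɡ/; rule 4 does not apply here → [e].
/ɡ/ (word-final) fails the environment for rule 2, so it stays [ɡ].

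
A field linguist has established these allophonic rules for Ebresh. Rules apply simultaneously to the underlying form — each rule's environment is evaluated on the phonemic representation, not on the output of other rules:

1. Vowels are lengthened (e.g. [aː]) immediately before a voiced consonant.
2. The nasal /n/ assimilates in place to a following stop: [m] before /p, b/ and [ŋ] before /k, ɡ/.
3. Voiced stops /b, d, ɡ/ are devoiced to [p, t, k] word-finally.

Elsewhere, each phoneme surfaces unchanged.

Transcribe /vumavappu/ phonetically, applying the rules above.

[vuːmaːvappu]

Rule 1 applies to /u/ (between /v/ and /m/: before a voiced consonant) → [uː].
/a/ (between /m/ and /v/) occurs before a voiced consonant → [aː] by rule 1.
/a/ (between /v/ and /p/): rule 1 targets it, but not before a voiced consonant → unchanged [a].
/u/ (word-final) is in the target of rule 1 but the environment (before a voiced consonant) is not met → [u].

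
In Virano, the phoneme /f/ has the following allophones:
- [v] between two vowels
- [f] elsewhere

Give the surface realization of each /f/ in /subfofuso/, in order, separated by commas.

[f], [v]

Occurrence 1 (position 4): no conditioning environment matches → elsewhere allophone [f].
Occurrence 2 (position 6): between two vowels → [v].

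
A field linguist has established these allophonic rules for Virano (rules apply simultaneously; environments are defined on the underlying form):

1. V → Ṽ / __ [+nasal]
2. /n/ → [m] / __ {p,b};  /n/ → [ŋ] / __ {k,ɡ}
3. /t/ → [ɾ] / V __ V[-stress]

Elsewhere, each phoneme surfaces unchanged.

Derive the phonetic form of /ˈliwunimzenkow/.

[ˈliwũnĩmzẽŋkow]

/i/ (between /l/ and /w/) is in the target of rule 1 but the environment (before a nasal consonant) is not met → [i].
/u/ meets the environment for rule 1 (before a nasal consonant) → [ũ].
/n/ — between /u/ and /i/; rule 2 does not apply here → [n].
/i/ (between /n/ and /m/) occurs before a nasal consonant → [ĩ] by rule 1.
Rule 1 applies to /e/ (between /z/ and /n/: before a nasal consonant) → [ẽ].
/n/ (between /e/ and /k/) occurs before a labial or velar stop → [ŋ] by rule 2.
/o/ (between /k/ and /w/) is in the target of rule 1 but the environment (before a nasal consonant) is not met → [o].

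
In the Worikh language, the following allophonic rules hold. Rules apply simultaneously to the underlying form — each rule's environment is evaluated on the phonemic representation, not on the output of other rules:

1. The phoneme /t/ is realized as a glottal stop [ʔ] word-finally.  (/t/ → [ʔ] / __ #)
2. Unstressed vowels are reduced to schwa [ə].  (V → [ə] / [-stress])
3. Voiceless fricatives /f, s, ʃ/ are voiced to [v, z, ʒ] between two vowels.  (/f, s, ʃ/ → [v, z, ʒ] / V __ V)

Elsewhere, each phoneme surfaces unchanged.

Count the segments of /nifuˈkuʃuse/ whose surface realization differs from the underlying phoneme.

Segments that undergo a rule: /i/ → [ə] (rule 2); /f/ → [v] (rule 3); /u/ → [ə] (rule 2); /ʃ/ → [ʒ] (rule 3); /u/ → [ə] (rule 2); /s/ → [z] (rule 3); /e/ → [ə] (rule 2).
All other segments surface unchanged.

7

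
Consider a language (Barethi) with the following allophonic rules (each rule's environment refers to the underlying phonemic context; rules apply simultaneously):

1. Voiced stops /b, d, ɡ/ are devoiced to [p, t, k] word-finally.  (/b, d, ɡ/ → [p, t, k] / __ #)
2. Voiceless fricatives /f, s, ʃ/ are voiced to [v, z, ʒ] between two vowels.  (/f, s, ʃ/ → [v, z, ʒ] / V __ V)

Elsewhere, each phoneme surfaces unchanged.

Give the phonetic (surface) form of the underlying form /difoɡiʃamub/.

[divoɡiʒamup]

/d/ (word-initial) fails the environment for rule 1, so it stays [d].
/i/ (between /d/ and /f/): no rule targets it → [i].
/f/ — between /i/ and /o/, between two vowels — surfaces as [v] (rule 2).
/o/ stays [o].
/ɡ/ (between /o/ and /i/) fails the environment for rule 1, so it stays [ɡ].
/i/ (between /ɡ/ and /ʃ/): no rule targets it → [i].
/ʃ/ — between /i/ and /a/, between two vowels — surfaces as [ʒ] (rule 2).
/a/ (between /ʃ/ and /m/) is unaffected → [a].
/m/ (between /a/ and /u/) is unaffected → [m].
/u/ (between /m/ and /b/) is unaffected → [u].
Rule 1 applies to /b/ (word-final: word-finally) → [p].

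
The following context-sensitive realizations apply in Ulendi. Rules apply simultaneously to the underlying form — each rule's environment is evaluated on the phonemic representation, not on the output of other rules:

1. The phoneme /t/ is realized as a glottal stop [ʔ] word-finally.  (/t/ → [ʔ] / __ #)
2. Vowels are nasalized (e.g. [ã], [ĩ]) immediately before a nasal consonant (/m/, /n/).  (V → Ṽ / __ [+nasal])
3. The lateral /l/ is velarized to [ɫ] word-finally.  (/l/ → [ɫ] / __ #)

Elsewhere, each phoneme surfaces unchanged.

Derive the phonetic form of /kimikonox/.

/k/ — not in any rule's target class → [k].
/i/ (between /k/ and /m/): before a nasal consonant, so rule 2 applies → [ĩ].
/m/ stays [m].
/i/ (between /m/ and /k/) is in the target of rule 2 but the environment (before a nasal consonant) is not met → [i].
/k/ — not in any rule's target class → [k].
/o/ (between /k/ and /n/) occurs before a nasal consonant → [õ] by rule 2.
/n/ stays [n].
/o/ — between /n/ and /x/; rule 2 does not apply here → [o].
/x/ (word-final): no rule targets it → [x].

[kĩmikõnox]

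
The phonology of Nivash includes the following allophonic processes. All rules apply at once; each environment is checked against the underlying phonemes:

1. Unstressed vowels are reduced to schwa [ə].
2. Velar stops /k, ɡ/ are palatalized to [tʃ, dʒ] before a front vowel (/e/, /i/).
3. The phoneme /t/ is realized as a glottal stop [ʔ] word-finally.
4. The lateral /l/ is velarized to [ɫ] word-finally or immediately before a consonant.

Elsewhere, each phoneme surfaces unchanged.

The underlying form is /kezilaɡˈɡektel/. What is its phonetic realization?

/k/ (word-initial) occurs before a front vowel → [tʃ] by rule 2.
/e/ (between /k/ and /z/) occurs in an unstressed syllable → [ə] by rule 1.
/z/ (between /e/ and /i/): no rule targets it → [z].
/i/ — between /z/ and /l/, in an unstressed syllable — surfaces as [ə] (rule 1).
/l/ (between /i/ and /a/): rule 4 targets it, but not word-finally or immediately before a consonant → unchanged [l].
/a/ (between /l/ and /ɡ/) occurs in an unstressed syllable → [ə] by rule 1.
/ɡ/ (between /a/ and /ɡ/) fails the environment for rule 2, so it stays [ɡ].
/ɡ/ — between /ɡ/ and /e/, before a front vowel — surfaces as [dʒ] (rule 2).
/e/ — between /ɡ/ and /k/; rule 1 does not apply here → [e].
/k/ (between /e/ and /t/): rule 2 targets it, but not before a front vowel → unchanged [k].
/t/ — between /k/ and /e/; rule 3 does not apply here → [t].
Rule 1 applies to /e/ (between /t/ and /l/: in an unstressed syllable) → [ə].
/l/ — word-final, word-finally or immediately before a consonant — surfaces as [ɫ] (rule 4).

[tʃəzələɡˈdʒektəɫ]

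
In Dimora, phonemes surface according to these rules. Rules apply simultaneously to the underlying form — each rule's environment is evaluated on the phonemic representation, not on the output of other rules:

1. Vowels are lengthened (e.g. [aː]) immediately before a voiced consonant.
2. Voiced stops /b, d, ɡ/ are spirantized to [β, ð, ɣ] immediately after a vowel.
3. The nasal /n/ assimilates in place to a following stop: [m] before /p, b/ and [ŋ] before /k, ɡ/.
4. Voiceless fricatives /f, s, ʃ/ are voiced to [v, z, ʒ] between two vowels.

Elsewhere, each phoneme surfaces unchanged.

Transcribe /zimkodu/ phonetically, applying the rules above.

[ziːmkoːðu]

/z/ (word-initial): no rule targets it → [z].
Rule 1 applies to /i/ (between /z/ and /m/: before a voiced consonant) → [iː].
/m/ (between /i/ and /k/) is unaffected → [m].
/k/ — not in any rule's target class → [k].
/o/ meets the environment for rule 1 (before a voiced consonant) → [oː].
/d/ (between /o/ and /u/) occurs immediately after a vowel → [ð] by rule 2.
/u/ (word-final) fails the environment for rule 1, so it stays [u].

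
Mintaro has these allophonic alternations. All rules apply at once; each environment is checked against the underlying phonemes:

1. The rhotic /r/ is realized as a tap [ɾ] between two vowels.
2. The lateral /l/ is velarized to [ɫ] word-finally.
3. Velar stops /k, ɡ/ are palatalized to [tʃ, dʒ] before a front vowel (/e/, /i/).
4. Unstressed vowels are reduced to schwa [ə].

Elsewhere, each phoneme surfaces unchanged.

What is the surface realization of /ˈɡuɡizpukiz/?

/ɡ/ (word-initial) is in the target of rule 3 but the environment (before a front vowel) is not met → [ɡ].
/u/ — between /ɡ/ and /ɡ/; rule 4 does not apply here → [u].
/ɡ/ (between /u/ and /i/): before a front vowel, so rule 3 applies → [dʒ].
/i/ (between /ɡ/ and /z/) occurs in an unstressed syllable → [ə] by rule 4.
/z/ (between /i/ and /p/): no rule targets it → [z].
/p/ (between /z/ and /u/) is unaffected → [p].
/u/ — between /p/ and /k/, in an unstressed syllable — surfaces as [ə] (rule 4).
/k/ (between /u/ and /i/) occurs before a front vowel → [tʃ] by rule 3.
Rule 4 applies to /i/ (between /k/ and /z/: in an unstressed syllable) → [ə].
/z/ (word-final) is unaffected → [z].

[ˈɡudʒəzpətʃəz]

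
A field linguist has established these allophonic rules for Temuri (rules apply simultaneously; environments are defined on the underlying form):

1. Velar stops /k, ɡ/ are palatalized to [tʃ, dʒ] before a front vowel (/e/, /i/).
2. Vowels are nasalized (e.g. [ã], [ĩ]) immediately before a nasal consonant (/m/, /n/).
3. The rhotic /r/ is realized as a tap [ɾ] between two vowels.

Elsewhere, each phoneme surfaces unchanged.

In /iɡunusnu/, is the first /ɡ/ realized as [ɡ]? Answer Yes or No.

/ɡ/ — between /i/ and /u/; rule 1 does not apply here → [ɡ].
The actual realization is [ɡ], which matches [ɡ].

Yes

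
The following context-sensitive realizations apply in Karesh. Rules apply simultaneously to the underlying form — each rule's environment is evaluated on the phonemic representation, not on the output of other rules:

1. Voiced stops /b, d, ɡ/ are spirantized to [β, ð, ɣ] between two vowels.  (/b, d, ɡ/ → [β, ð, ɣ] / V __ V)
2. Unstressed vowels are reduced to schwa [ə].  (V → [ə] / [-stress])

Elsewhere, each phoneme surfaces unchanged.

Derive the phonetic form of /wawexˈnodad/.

[wəwəxˈnoðəd]

/w/ (word-initial): no rule targets it → [w].
/a/ (between /w/ and /w/) occurs in an unstressed syllable → [ə] by rule 2.
/w/ (between /a/ and /e/): no rule targets it → [w].
Rule 2 applies to /e/ (between /w/ and /x/: in an unstressed syllable) → [ə].
/x/ (between /e/ and /n/) is unaffected → [x].
/n/ (between /x/ and /o/) is unaffected → [n].
/o/ — between /n/ and /d/; rule 2 does not apply here → [o].
/d/ — between /o/ and /a/, between two vowels — surfaces as [ð] (rule 1).
/a/ (between /d/ and /d/) occurs in an unstressed syllable → [ə] by rule 2.
/d/ (word-final): rule 1 targets it, but not between two vowels → unchanged [d].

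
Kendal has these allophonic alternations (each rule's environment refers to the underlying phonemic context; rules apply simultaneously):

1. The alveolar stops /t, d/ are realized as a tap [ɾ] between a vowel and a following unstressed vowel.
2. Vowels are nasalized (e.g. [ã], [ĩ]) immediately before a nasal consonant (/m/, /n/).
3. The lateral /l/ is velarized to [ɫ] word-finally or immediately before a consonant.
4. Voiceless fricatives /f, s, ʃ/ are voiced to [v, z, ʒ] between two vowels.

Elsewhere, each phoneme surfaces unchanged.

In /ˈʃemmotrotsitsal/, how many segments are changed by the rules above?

Segments that undergo a rule: /e/ → [ẽ] (rule 2); /l/ → [ɫ] (rule 3).
All other segments surface unchanged.

2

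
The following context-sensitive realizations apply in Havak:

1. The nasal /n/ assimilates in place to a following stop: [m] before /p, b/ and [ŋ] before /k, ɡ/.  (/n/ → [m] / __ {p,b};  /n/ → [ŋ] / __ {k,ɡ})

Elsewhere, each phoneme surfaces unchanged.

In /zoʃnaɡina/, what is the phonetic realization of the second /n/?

[n]

/n/ (between /i/ and /a/) is in the target of rule 1 but the environment (before a labial or velar stop) is not met → [n].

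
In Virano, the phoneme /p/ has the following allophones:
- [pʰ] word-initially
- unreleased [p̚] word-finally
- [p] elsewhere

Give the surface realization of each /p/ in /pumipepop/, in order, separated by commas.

Occurrence 1 (position 1): word-initially → [pʰ].
Occurrence 2 (position 5): no conditioning environment matches → elsewhere allophone [p].
Occurrence 3 (position 7): no conditioning environment matches → elsewhere allophone [p].
Occurrence 4 (position 9): word-finally → [p̚].

[pʰ], [p], [p], [p̚]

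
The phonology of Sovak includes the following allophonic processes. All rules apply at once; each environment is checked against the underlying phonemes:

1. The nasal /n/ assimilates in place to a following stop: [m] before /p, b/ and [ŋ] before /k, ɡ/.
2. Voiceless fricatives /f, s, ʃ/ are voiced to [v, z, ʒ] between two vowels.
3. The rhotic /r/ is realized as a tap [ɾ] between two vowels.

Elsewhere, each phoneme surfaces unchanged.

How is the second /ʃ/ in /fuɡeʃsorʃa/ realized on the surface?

[ʃ]

/ʃ/ (between /r/ and /a/) is in the target of rule 2 but the environment (between two vowels) is not met → [ʃ].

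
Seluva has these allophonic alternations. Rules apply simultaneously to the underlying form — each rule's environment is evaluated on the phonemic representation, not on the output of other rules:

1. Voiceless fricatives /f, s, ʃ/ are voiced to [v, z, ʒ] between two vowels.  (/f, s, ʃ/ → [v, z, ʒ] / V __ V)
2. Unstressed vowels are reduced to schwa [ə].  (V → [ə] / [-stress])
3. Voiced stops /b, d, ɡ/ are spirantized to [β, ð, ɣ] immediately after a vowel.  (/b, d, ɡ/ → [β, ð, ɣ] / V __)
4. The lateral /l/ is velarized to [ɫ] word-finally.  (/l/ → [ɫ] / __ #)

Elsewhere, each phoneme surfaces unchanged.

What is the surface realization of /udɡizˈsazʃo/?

[əðɡəzˈsazʃə]

Rule 2 applies to /u/ (word-initial: in an unstressed syllable) → [ə].
/d/ (between /u/ and /ɡ/) occurs immediately after a vowel → [ð] by rule 3.
/ɡ/ (between /d/ and /i/) is in the target of rule 3 but the environment (immediately after a vowel) is not met → [ɡ].
/i/ — between /ɡ/ and /z/, in an unstressed syllable — surfaces as [ə] (rule 2).
/z/ (between /i/ and /s/) is unaffected → [z].
/s/ (between /z/ and /a/) is in the target of rule 1 but the environment (between two vowels) is not met → [s].
/a/ (between /s/ and /z/) fails the environment for rule 2, so it stays [a].
/z/ stays [z].
/ʃ/ — between /z/ and /o/; rule 1 does not apply here → [ʃ].
/o/ (word-final): in an unstressed syllable, so rule 2 applies → [ə].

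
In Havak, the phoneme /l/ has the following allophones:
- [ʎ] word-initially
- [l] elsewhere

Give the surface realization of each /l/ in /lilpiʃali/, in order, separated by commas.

Occurrence 1 (position 1): word-initially → [ʎ].
Occurrence 2 (position 3): no conditioning environment matches → elsewhere allophone [l].
Occurrence 3 (position 8): no conditioning environment matches → elsewhere allophone [l].

[ʎ], [l], [l]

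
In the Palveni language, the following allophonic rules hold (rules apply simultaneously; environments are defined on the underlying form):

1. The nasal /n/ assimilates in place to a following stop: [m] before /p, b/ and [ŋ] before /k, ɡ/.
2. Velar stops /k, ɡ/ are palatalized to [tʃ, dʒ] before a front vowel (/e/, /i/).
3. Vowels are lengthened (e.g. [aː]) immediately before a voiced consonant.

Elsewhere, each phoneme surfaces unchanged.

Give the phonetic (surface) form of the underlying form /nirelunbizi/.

[niːreːluːmbiːzi]

/n/ (word-initial) fails the environment for rule 1, so it stays [n].
/i/ (between /n/ and /r/): before a voiced consonant, so rule 3 applies → [iː].
/r/ stays [r].
/e/ (between /r/ and /l/) occurs before a voiced consonant → [eː] by rule 3.
/l/ stays [l].
/u/ meets the environment for rule 3 (before a voiced consonant) → [uː].
/n/ (between /u/ and /b/): before a labial or velar stop, so rule 1 applies → [m].
/b/ — not in any rule's target class → [b].
/i/ — between /b/ and /z/, before a voiced consonant — surfaces as [iː] (rule 3).
/z/ (between /i/ and /i/): no rule targets it → [z].
/i/ (word-final): rule 3 targets it, but not before a voiced consonant → unchanged [i].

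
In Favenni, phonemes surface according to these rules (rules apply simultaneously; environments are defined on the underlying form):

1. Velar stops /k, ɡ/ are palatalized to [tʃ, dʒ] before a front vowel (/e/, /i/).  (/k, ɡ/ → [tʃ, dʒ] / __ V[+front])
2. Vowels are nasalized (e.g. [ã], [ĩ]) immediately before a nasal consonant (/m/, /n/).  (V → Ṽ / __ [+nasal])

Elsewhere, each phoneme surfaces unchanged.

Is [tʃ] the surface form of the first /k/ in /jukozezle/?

/k/ (between /u/ and /o/) is in the target of rule 1 but the environment (before a front vowel) is not met → [k].
The actual realization is [k], not [tʃ].

No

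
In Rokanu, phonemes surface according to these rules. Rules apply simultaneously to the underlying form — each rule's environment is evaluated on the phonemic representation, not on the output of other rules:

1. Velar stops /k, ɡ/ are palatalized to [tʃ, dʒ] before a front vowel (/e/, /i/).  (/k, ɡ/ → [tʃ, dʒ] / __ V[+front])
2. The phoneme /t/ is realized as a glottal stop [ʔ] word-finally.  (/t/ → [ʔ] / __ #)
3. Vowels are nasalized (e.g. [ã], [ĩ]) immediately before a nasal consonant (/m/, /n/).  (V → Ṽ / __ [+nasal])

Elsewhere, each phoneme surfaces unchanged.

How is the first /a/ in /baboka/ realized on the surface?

[a]

/a/ (between /b/ and /b/) fails the environment for rule 3, so it stays [a].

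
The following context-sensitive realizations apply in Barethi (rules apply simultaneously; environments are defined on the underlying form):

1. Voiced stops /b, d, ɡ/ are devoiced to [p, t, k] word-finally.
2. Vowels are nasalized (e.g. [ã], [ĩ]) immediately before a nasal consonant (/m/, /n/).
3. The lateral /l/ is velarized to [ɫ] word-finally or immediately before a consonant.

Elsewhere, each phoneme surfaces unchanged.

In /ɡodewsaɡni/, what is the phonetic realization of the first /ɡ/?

[ɡ]

/ɡ/ (word-initial) is in the target of rule 1 but the environment (word-finally) is not met → [ɡ].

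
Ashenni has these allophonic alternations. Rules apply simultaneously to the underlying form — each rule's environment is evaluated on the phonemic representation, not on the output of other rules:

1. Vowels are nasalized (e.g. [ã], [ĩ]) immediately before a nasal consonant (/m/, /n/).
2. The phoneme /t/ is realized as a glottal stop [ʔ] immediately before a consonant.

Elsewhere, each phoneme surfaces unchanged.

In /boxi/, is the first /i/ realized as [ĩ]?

/i/ — word-final; rule 1 does not apply here → [i].
The actual realization is [i], not [ĩ].

No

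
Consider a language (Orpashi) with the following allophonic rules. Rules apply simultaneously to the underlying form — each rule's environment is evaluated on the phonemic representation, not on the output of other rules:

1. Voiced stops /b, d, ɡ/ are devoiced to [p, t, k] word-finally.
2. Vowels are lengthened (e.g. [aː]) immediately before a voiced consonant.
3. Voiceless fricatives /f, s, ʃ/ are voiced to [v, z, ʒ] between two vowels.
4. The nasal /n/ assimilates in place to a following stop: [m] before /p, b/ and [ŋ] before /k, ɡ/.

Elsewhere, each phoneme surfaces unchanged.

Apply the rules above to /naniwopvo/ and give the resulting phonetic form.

/n/ — word-initial; rule 4 does not apply here → [n].
Rule 2 applies to /a/ (between /n/ and /n/: before a voiced consonant) → [aː].
/n/ (between /a/ and /i/): rule 4 targets it, but not before a labial or velar stop → unchanged [n].
/i/ (between /n/ and /w/): before a voiced consonant, so rule 2 applies → [iː].
/o/ (between /w/ and /p/) fails the environment for rule 2, so it stays [o].
/o/ (word-final): rule 2 targets it, but not before a voiced consonant → unchanged [o].

[naːniːwopvo]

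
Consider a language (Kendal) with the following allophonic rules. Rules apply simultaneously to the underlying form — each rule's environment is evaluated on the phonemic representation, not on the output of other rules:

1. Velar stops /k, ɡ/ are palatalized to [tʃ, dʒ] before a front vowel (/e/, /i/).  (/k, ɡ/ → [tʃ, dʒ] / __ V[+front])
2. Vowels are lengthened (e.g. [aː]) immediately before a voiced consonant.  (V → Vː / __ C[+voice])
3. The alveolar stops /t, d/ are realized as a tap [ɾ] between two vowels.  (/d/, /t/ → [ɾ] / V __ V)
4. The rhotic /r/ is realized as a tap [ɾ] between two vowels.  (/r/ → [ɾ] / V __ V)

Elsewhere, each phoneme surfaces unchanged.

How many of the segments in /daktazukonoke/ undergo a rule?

Segments that undergo a rule: /a/ → [aː] (rule 2); /o/ → [oː] (rule 2); /k/ → [tʃ] (rule 1).
All other segments surface unchanged.

3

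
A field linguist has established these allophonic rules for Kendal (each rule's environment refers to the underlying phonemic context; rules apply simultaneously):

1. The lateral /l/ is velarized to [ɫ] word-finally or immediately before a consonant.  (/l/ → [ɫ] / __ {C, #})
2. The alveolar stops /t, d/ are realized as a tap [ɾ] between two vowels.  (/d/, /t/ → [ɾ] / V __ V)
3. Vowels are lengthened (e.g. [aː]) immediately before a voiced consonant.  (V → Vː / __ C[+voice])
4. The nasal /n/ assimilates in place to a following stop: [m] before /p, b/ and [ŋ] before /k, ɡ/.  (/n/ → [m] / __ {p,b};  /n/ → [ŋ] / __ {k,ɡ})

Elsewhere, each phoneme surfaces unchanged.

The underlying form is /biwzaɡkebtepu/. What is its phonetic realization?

/b/ (word-initial) is unaffected → [b].
Rule 3 applies to /i/ (between /b/ and /w/: before a voiced consonant) → [iː].
/w/ — not in any rule's target class → [w].
/z/ (between /w/ and /a/) is unaffected → [z].
/a/ — between /z/ and /ɡ/, before a voiced consonant — surfaces as [aː] (rule 3).
/ɡ/ (between /a/ and /k/): no rule targets it → [ɡ].
/k/ (between /ɡ/ and /e/) is unaffected → [k].
/e/ meets the environment for rule 3 (before a voiced consonant) → [eː].
/b/ stays [b].
/t/ — between /b/ and /e/; rule 2 does not apply here → [t].
/e/ (between /t/ and /p/) fails the environment for rule 3, so it stays [e].
/p/ (between /e/ and /u/) is unaffected → [p].
/u/ (word-final) fails the environment for rule 3, so it stays [u].

[biːwzaːɡkeːbtepu]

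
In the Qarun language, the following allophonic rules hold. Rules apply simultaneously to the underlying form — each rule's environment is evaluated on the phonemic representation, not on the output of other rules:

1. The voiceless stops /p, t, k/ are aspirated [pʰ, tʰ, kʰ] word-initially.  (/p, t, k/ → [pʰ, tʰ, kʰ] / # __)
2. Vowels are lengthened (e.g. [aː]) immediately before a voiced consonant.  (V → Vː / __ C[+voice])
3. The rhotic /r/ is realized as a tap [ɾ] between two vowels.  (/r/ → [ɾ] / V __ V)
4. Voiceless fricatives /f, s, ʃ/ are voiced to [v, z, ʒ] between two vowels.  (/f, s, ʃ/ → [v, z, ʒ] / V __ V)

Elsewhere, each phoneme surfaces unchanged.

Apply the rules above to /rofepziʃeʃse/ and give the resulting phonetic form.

[rovepziʒeʃse]

/r/ (word-initial) fails the environment for rule 3, so it stays [r].
/o/ — between /r/ and /f/; rule 2 does not apply here → [o].
/f/ — between /o/ and /e/, between two vowels — surfaces as [v] (rule 4).
/e/ (between /f/ and /p/) fails the environment for rule 2, so it stays [e].
/p/ (between /e/ and /z/) fails the environment for rule 1, so it stays [p].
/z/ — not in any rule's target class → [z].
/i/ (between /z/ and /ʃ/) is in the target of rule 2 but the environment (before a voiced consonant) is not met → [i].
/ʃ/ — between /i/ and /e/, between two vowels — surfaces as [ʒ] (rule 4).
/e/ (between /ʃ/ and /ʃ/) is in the target of rule 2 but the environment (before a voiced consonant) is not met → [e].
/ʃ/ (between /e/ and /s/) is in the target of rule 4 but the environment (between two vowels) is not met → [ʃ].
/s/ — between /ʃ/ and /e/; rule 4 does not apply here → [s].
/e/ — word-final; rule 2 does not apply here → [e].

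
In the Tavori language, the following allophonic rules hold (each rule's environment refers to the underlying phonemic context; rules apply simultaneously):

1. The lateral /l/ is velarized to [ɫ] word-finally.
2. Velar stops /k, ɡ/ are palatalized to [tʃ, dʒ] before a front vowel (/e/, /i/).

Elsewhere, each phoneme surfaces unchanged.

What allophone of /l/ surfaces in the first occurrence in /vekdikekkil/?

[ɫ]

/l/ meets the environment for rule 1 (word-finally) → [ɫ].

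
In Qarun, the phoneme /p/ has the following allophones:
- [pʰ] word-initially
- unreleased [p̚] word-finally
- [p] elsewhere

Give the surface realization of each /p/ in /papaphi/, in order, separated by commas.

Occurrence 1 (position 1): word-initially → [pʰ].
Occurrence 2 (position 3): no conditioning environment matches → elsewhere allophone [p].
Occurrence 3 (position 5): no conditioning environment matches → elsewhere allophone [p].

[pʰ], [p], [p]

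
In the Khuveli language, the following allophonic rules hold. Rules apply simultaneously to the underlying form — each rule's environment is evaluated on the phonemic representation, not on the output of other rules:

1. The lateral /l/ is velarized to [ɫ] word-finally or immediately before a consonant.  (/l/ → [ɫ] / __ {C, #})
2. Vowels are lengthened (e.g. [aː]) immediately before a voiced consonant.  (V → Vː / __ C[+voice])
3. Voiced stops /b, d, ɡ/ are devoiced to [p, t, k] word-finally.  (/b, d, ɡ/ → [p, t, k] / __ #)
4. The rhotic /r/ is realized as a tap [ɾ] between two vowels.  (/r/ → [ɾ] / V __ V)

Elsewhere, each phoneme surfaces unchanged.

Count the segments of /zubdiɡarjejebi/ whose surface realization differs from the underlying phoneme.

5

Segments that undergo a rule: /u/ → [uː] (rule 2); /i/ → [iː] (rule 2); /a/ → [aː] (rule 2); /e/ → [eː] (rule 2); /e/ → [eː] (rule 2).
All other segments surface unchanged.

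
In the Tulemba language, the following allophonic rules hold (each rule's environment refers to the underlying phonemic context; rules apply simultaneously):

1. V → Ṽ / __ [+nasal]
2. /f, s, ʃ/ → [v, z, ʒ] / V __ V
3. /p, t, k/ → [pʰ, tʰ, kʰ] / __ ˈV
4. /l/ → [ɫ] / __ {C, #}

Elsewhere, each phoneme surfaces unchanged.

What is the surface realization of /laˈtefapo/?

/l/ — word-initial; rule 4 does not apply here → [l].
/a/ — between /l/ and /t/; rule 1 does not apply here → [a].
Rule 3 applies to /t/ (between /a/ and /e/: immediately before a stressed vowel) → [tʰ].
/e/ (between /t/ and /f/) is in the target of rule 1 but the environment (before a nasal consonant) is not met → [e].
Rule 2 applies to /f/ (between /e/ and /a/: between two vowels) → [v].
/a/ (between /f/ and /p/): rule 1 targets it, but not before a nasal consonant → unchanged [a].
/p/ — between /a/ and /o/; rule 3 does not apply here → [p].
/o/ (word-final): rule 1 targets it, but not before a nasal consonant → unchanged [o].

[laˈtʰevapo]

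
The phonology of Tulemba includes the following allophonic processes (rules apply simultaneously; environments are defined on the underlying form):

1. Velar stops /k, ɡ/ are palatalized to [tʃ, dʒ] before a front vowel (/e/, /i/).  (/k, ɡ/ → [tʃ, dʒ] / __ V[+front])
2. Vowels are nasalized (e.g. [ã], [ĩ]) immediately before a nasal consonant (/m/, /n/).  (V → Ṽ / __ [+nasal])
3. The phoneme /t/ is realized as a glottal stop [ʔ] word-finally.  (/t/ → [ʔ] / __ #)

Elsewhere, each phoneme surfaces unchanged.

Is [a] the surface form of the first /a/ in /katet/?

Yes

/a/ (between /k/ and /t/) is in the target of rule 2 but the environment (before a nasal consonant) is not met → [a].
The actual realization is [a], which matches [a].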